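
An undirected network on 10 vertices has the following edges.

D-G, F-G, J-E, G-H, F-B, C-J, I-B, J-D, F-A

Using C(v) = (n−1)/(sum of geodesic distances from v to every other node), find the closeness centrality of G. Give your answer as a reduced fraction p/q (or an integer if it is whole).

Distances from G: A:2, B:2, C:3, D:1, E:3, F:1, H:1, I:3, J:2. Sum = 18.
n = 10, so closeness = 9/18 = 1/2.

1/2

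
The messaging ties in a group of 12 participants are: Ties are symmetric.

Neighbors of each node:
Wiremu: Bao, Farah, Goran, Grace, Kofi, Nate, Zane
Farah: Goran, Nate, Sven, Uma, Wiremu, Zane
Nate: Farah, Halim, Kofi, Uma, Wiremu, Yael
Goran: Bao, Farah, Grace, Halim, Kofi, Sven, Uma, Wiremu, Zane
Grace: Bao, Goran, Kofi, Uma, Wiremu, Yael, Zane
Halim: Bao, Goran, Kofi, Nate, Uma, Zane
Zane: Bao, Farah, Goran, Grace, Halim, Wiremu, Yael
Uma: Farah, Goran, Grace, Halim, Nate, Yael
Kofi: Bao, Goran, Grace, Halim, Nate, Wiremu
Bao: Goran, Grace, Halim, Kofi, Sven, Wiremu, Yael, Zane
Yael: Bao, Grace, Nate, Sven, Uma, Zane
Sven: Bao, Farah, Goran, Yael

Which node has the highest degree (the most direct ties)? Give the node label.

Goran

Degrees — Bao:8, Farah:6, Goran:9, Grace:7, Halim:6, Kofi:6, Nate:6, Sven:4, Uma:6, Wiremu:7, Yael:6, Zane:7.
The maximum is 9, attained only by Goran.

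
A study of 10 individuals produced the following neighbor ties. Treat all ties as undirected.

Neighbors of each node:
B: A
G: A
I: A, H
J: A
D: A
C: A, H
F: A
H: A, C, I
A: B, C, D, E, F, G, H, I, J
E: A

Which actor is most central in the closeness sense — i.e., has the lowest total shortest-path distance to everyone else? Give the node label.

Farness (sum of distances to all others) for each node — A:9, B:17, C:16, D:17, E:17, F:17, G:17, H:15, I:16, J:17.
The smallest farness is 9, for A, so A has the highest closeness.

A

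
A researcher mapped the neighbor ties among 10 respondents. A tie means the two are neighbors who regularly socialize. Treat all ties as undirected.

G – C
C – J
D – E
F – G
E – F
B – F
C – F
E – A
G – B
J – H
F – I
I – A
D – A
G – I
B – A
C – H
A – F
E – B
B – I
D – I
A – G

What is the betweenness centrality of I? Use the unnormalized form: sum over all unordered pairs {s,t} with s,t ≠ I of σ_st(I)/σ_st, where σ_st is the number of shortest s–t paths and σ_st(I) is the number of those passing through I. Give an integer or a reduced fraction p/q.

71/30

Pairs whose geodesics pass through I — B–D: 1/3; F–D: 1/3; G–D: 1/2; D–J: 2/5; D–C: 2/5; D–H: 2/5.
All other pairs contribute 0.
Summing the contributions gives betweenness(I) = 71/30.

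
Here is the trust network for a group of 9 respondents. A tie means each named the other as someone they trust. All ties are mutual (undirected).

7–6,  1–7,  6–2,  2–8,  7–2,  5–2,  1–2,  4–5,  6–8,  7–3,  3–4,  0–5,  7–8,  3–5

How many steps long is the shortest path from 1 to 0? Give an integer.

3

One shortest route is 1 – 2 – 5 – 0, which uses 3 edges, and at distance 2 from 1 we only reach {3, 5, 6, 8}, which does not include 0. So d(1,0) = 3.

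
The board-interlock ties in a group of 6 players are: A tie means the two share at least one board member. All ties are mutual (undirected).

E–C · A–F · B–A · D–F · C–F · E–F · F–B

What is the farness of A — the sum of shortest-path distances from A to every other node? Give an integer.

Distances from A: B:1, C:2, D:2, E:2, F:1.
Sum = 1 + 2 + 2 + 2 + 1 = 8.

8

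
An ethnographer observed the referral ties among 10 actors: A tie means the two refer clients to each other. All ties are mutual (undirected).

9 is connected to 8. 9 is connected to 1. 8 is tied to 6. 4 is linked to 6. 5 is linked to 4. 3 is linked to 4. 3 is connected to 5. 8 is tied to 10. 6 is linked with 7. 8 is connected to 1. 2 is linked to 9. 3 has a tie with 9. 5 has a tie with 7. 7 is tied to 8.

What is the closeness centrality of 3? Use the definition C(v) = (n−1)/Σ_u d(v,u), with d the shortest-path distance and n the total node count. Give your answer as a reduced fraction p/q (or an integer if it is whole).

9/16

Distances from 3: 1:2, 2:2, 4:1, 5:1, 6:2, 7:2, 8:2, 9:1, 10:3. Sum = 16.
n = 10, so closeness = 9/16.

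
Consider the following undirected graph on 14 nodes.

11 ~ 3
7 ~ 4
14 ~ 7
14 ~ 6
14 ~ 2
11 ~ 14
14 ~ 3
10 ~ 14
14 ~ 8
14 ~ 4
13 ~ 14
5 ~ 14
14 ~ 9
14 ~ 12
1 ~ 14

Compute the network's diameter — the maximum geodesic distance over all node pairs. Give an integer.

2

Eccentricity of each node (its greatest distance to any other): 1:2, 2:2, 3:2, 4:2, 5:2, 6:2, 7:2, 8:2, 9:2, 10:2, 11:2, 12:2, 13:2, 14:1.
The maximum eccentricity is 2, realized for instance by the pair 1–5 via 1 – 14 – 5. So the diameter is 2.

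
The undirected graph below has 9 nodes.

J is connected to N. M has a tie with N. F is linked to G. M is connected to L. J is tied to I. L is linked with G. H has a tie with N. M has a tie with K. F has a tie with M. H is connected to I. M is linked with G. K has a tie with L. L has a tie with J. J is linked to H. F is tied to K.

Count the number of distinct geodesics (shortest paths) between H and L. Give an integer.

1

The shortest distance is 2, and the only length-2 path is H–J–L. So there is exactly 1 shortest path.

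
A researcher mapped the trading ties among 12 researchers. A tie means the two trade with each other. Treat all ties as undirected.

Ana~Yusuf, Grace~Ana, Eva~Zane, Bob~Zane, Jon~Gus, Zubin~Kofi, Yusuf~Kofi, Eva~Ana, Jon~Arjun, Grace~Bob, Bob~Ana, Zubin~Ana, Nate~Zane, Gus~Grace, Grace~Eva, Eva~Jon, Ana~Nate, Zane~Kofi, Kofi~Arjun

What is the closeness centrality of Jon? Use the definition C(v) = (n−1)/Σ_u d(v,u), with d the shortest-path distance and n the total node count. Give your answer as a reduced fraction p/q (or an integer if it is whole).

Distances from Jon: Ana:2, Arjun:1, Bob:3, Eva:1, Grace:2, Gus:1, Kofi:2, Nate:3, Yusuf:3, Zane:2, Zubin:3. Sum = 23.
n = 12, so closeness = 11/23.

11/23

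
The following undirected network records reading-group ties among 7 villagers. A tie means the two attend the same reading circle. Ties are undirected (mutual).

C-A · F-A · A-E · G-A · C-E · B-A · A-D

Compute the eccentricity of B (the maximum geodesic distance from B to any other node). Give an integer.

2

Distances from B: A:1, C:2, D:2, E:2, F:2, G:2.
The largest is 2 (to F, E, D, G, and C), so the eccentricity of B is 2.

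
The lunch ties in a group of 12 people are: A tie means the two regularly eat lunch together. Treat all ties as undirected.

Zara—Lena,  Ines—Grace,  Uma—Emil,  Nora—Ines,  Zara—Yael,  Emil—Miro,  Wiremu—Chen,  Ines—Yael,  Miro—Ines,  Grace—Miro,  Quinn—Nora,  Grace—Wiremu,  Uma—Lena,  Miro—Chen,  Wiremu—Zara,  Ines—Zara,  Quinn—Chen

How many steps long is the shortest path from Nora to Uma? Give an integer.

4

One shortest route is Nora – Ines – Zara – Lena – Uma, which uses 4 edges, and at distance 3 from Nora we only reach {Emil, Lena, Wiremu}, which does not include Uma. So d(Nora,Uma) = 4.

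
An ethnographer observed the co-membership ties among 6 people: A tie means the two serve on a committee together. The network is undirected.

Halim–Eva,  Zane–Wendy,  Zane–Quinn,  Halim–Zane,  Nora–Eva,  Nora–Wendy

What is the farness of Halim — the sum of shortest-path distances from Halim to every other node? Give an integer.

Distances from Halim: Eva:1, Nora:2, Quinn:2, Wendy:2, Zane:1.
Sum = 1 + 2 + 2 + 2 + 1 = 8.

8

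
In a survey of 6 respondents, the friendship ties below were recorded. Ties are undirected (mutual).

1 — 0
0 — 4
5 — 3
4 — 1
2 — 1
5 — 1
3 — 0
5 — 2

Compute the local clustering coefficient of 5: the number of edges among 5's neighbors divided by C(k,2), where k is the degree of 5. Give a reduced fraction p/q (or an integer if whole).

5's neighbors: 1, 2, and 3 (k = 3).
Possible neighbor pairs: C(3,2) = 3. Edges among them: 1–2 → e = 1.
Clustering(5) = 1/3.

1/3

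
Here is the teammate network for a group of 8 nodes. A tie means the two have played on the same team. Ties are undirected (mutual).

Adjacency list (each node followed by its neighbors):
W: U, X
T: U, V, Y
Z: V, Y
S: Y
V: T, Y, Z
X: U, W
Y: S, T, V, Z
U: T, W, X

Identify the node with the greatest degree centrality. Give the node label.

Y

Degrees — S:1, T:3, U:3, V:3, W:2, X:2, Y:4, Z:2.
The maximum is 4, attained only by Y.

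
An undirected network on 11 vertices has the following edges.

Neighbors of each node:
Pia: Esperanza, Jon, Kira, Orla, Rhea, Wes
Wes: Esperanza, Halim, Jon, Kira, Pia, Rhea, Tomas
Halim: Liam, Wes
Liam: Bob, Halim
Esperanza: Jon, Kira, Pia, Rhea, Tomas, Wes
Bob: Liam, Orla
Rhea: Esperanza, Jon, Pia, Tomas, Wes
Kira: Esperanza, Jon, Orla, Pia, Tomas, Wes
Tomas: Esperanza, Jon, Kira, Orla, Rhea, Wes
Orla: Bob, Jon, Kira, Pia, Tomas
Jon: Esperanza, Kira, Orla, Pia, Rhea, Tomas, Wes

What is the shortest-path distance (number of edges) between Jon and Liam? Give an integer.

One shortest route is Jon – Orla – Bob – Liam, which uses 3 edges, and at distance 2 from Jon we only reach {Bob, Halim}, which does not include Liam. So d(Jon,Liam) = 3.

3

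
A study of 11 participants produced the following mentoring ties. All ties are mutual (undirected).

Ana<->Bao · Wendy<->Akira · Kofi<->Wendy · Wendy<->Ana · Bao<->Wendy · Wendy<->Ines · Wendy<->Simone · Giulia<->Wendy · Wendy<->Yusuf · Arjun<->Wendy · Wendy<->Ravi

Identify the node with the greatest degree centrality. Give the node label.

Wendy

Degrees — Akira:1, Ana:2, Arjun:1, Bao:2, Giulia:1, Ines:1, Kofi:1, Ravi:1, Simone:1, Wendy:10, Yusuf:1.
The maximum is 10, attained only by Wendy.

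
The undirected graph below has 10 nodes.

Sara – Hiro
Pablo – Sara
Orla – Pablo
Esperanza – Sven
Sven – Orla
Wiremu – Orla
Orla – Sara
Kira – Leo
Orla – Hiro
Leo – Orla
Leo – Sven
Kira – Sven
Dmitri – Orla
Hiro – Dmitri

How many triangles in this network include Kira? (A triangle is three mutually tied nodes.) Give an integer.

Kira's neighbors: Leo and Sven.
Neighbor pairs that are themselves tied: Kira–Leo–Sven. Each forms one triangle with Kira, for 1 in total.

1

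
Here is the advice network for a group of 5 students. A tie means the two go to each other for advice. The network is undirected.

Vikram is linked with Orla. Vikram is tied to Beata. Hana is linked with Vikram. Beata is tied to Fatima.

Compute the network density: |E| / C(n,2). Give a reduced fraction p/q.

2/5

There are 4 edges and 5 nodes, so the maximum possible is C(5,2) = 10.
Density = 4/10 = 2/5.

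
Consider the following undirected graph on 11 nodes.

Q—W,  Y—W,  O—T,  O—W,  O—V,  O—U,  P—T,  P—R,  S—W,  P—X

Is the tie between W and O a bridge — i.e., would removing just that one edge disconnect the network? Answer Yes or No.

Yes

Without the W–O edge there is no alternate route between W and O, so the network disconnects. It is a bridge.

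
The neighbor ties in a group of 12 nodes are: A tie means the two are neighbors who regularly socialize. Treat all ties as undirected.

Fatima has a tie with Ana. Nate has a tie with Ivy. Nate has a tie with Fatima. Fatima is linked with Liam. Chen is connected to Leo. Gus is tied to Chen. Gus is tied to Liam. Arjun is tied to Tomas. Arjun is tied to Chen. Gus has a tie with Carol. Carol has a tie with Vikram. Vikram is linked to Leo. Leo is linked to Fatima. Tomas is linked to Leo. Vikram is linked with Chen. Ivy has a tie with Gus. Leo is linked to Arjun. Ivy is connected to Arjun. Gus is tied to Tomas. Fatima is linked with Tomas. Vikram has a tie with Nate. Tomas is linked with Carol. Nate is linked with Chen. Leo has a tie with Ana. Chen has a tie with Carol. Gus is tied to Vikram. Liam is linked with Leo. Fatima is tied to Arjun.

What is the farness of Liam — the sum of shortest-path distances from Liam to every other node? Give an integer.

Distances from Liam: Ana:2, Arjun:2, Carol:2, Chen:2, Fatima:1, Gus:1, Ivy:2, Leo:1, Nate:2, Tomas:2, Vikram:2.
Sum = 2 + 2 + 2 + 2 + 1 + 1 + 2 + 1 + 2 + 2 + 2 = 19.

19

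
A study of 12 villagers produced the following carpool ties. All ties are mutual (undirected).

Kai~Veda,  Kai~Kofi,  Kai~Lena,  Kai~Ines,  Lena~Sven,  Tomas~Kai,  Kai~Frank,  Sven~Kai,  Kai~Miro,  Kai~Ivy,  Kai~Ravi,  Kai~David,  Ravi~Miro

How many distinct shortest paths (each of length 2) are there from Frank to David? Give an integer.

1

The shortest distance is 2, and the only length-2 path is Frank–Kai–David. So there is exactly 1 shortest path.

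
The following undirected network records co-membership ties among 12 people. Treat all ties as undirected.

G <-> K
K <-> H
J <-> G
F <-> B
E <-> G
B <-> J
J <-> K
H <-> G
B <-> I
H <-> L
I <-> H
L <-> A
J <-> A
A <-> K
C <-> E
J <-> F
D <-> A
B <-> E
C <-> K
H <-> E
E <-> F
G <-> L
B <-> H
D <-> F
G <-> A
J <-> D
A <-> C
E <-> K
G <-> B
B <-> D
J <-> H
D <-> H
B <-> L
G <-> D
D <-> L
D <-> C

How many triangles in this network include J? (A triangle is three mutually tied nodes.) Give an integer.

13

J's neighbors: A, B, D, F, G, H, and K.
Neighbor pairs that are themselves tied: J–A–D; J–A–G; J–A–K; J–B–D; J–B–F; J–B–G; J–B–H; J–D–F; J–D–G; J–D–H; J–G–H; J–G–K; J–H–K. Each forms one triangle with J, for 13 in total.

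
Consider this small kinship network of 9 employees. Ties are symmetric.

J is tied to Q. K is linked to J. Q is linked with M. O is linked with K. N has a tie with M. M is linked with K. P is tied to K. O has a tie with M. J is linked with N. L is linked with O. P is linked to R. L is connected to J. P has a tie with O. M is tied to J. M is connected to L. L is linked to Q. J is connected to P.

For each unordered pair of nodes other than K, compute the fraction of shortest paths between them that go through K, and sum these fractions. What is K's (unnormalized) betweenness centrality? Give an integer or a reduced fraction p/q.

11/12

Pairs whose geodesics pass through K — M–P: 1/3; M–R: 1/3; O–J: 1/4.
All other pairs contribute 0.
Summing the contributions gives betweenness(K) = 11/12.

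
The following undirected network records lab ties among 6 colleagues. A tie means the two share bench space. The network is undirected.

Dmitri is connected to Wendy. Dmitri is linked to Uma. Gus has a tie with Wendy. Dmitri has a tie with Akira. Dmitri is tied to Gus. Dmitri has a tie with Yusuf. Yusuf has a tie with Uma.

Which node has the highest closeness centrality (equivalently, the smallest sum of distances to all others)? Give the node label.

Dmitri

Farness (sum of distances to all others) for each node — Akira:9, Dmitri:5, Gus:8, Uma:8, Wendy:8, Yusuf:8.
The smallest farness is 5, for Dmitri, so Dmitri has the highest closeness.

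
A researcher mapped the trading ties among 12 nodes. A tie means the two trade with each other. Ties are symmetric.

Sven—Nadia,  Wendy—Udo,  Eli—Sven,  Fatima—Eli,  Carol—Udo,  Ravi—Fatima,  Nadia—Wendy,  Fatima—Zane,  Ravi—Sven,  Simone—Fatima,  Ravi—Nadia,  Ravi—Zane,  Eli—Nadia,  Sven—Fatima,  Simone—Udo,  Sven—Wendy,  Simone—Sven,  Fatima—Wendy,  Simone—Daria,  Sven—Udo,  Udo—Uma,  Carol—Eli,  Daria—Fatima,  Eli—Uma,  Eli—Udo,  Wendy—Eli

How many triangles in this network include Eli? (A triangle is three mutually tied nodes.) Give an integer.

9

Eli's neighbors: Carol, Fatima, Nadia, Sven, Udo, Uma, and Wendy.
Neighbor pairs that are themselves tied: Eli–Carol–Udo; Eli–Fatima–Sven; Eli–Fatima–Wendy; Eli–Nadia–Sven; Eli–Nadia–Wendy; Eli–Sven–Udo; Eli–Sven–Wendy; Eli–Udo–Uma; Eli–Udo–Wendy. Each forms one triangle with Eli, for 9 in total.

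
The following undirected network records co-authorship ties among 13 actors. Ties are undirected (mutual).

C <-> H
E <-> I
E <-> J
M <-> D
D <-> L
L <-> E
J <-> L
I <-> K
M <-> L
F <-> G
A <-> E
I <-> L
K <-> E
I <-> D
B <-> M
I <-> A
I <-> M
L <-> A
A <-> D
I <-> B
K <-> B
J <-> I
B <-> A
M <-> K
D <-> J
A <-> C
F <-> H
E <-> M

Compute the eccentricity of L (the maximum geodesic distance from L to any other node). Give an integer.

Distances from L: A:1, B:2, C:2, D:1, E:1, F:4, G:5, H:3, I:1, J:1, K:2, M:1.
The largest is 5 (to G), so the eccentricity of L is 5.

5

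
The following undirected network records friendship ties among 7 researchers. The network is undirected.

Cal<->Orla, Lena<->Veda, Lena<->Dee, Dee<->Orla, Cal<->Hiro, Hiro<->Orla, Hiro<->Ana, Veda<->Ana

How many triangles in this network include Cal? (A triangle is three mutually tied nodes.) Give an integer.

Cal's neighbors: Hiro and Orla.
Neighbor pairs that are themselves tied: Cal–Hiro–Orla. Each forms one triangle with Cal, for 1 in total.

1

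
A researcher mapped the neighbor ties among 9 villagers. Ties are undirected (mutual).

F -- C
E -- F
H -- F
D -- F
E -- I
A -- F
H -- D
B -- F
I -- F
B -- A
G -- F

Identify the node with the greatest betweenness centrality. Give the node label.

F

Unnormalized betweenness of each node: A:0, B:0, C:0, D:0, E:0, F:25, G:0, H:0, I:0.
F has the largest value, 25, making it the main broker — the node through which the most shortest paths run.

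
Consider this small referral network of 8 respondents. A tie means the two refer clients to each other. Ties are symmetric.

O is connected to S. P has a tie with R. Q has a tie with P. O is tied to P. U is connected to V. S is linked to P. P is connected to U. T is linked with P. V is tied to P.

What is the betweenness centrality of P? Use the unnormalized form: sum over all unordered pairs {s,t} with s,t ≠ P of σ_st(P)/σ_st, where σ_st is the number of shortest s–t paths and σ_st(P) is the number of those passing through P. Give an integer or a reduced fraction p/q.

Pairs whose geodesics pass through P — R–U: 1; R–Q: 1; R–T: 1; R–S: 1; R–V: 1; R–O: 1; U–Q: 1; U–T: 1; U–S: 1; U–O: 1; Q–T: 1; Q–S: 1; Q–V: 1; Q–O: 1 … (+5 more pairs).
All other pairs contribute 0.
Summing the contributions gives betweenness(P) = 19.

19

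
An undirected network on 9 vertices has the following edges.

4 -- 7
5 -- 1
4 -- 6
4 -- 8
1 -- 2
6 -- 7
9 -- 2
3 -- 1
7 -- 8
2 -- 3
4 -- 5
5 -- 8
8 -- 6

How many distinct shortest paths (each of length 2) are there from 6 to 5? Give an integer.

2

The shortest distance is 2. The length-2 paths are: 6–4–5; 6–8–5.
That gives 2 distinct shortest paths.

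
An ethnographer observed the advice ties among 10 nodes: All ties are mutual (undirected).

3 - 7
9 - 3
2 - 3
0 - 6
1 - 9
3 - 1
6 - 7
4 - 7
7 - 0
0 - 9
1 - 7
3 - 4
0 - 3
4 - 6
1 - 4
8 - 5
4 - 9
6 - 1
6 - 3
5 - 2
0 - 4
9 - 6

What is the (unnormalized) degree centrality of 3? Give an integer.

7

3 is directly tied to 0, 1, 2, 4, 6, 7, and 9. That is 7 neighbors, so the degree of 3 is 7.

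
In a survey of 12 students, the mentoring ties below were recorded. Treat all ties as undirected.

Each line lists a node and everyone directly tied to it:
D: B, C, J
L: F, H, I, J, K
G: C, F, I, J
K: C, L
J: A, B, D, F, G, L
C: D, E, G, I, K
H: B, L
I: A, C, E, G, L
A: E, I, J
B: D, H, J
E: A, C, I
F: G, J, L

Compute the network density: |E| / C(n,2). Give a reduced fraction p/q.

There are 22 edges and 12 nodes, so the maximum possible is C(12,2) = 66.
Density = 22/66 = 1/3.

1/3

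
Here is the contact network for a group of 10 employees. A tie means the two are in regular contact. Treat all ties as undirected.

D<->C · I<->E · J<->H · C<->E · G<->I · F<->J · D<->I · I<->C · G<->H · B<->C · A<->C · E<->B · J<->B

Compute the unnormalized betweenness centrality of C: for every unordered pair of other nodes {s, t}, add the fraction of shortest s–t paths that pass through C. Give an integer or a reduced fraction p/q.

13

Pairs whose geodesics pass through C — G–B: 1/3; G–A: 1; D–B: 1; D–J: 1; D–A: 1; D–E: 1/2; D–F: 1; B–A: 1; B–I: 1/2; J–A: 1; J–I: 1/3; H–A: 2/2; A–E: 1; A–I: 1 … (+2 more pairs).
All other pairs contribute 0.
Summing the contributions gives betweenness(C) = 13.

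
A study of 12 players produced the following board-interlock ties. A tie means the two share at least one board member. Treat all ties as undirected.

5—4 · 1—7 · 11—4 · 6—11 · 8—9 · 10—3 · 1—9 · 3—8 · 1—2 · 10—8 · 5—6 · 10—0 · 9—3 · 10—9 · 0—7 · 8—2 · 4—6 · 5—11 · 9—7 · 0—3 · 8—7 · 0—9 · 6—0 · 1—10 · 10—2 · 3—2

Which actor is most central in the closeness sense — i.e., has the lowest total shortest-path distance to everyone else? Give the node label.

Farness (sum of distances to all others) for each node — 0:17, 1:25, 2:25, 3:20, 4:29, 5:29, 6:21, 7:21, 8:24, 9:19, 10:19, 11:29.
The smallest farness is 17, for 0, so 0 has the highest closeness.

0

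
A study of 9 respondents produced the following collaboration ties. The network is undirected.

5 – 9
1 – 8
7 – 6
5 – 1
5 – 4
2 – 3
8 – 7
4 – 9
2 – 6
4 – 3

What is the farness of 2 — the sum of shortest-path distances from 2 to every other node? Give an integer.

19

Distances from 2: 1:4, 3:1, 4:2, 5:3, 6:1, 7:2, 8:3, 9:3.
Sum = 4 + 1 + 2 + 3 + 1 + 2 + 3 + 3 = 19.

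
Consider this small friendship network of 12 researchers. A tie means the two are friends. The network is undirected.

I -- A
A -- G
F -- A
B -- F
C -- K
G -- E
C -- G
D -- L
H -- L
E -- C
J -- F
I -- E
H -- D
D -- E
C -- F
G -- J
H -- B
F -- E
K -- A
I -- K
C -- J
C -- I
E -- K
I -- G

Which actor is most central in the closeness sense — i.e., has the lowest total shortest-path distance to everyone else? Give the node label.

Farness (sum of distances to all others) for each node — A:22, B:23, C:18, D:21, E:16, F:18, G:20, H:25, I:20, J:23, K:21, L:29.
The smallest farness is 16, for E, so E has the highest closeness.

E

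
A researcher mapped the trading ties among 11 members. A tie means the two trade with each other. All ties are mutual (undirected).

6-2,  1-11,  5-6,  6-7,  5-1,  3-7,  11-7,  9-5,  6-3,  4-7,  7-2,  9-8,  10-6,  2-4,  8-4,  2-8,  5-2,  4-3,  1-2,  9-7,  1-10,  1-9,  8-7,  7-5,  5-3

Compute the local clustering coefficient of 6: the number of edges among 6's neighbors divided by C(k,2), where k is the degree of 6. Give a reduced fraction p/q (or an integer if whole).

6's neighbors: 2, 3, 5, 7, and 10 (k = 5).
Possible neighbor pairs: C(5,2) = 10. Edges among them: 2–5, 2–7, 3–5, 3–7, 5–7 → e = 5.
Clustering(6) = 5/10 = 1/2.

1/2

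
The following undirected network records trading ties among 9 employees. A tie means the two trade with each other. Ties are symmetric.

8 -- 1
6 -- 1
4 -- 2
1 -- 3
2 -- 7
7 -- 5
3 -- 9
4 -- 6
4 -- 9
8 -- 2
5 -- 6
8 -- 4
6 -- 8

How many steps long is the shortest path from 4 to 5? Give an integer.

2

One shortest route is 4 – 6 – 5, which uses 2 edges, and 4 and 5 are not directly tied, so nothing shorter exists. So d(4,5) = 2.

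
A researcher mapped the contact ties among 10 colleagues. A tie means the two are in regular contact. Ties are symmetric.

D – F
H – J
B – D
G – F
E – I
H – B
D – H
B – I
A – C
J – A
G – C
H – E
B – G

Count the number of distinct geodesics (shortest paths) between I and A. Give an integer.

3

The shortest distance is 4. The length-4 paths are: I–B–G–C–A; I–E–H–J–A; I–B–H–J–A.
That gives 3 distinct shortest paths.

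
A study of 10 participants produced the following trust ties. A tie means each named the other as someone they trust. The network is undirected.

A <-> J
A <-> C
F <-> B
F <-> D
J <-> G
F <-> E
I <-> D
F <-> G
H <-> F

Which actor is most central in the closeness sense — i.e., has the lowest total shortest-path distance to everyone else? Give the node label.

Farness (sum of distances to all others) for each node — A:28, B:24, C:36, D:22, E:24, F:16, G:18, H:24, I:30, J:22.
The smallest farness is 16, for F, so F has the highest closeness.

F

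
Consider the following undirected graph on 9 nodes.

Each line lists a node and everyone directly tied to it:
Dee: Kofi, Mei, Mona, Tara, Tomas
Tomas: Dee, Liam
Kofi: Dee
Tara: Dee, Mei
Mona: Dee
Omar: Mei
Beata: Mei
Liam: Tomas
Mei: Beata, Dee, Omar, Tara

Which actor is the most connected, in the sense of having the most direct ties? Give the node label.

Dee

Degrees — Beata:1, Dee:5, Kofi:1, Liam:1, Mei:4, Mona:1, Omar:1, Tara:2, Tomas:2.
The maximum is 5, attained only by Dee.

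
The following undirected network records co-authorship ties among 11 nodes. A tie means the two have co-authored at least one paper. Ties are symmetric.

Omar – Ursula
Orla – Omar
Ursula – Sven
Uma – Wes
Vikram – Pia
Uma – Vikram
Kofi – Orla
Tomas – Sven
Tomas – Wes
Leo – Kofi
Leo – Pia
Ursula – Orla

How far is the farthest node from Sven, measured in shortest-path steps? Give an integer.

5

Distances from Sven: Kofi:3, Leo:4, Omar:2, Orla:2, Pia:5, Tomas:1, Uma:3, Ursula:1, Vikram:4, Wes:2.
The largest is 5 (to Pia), so the eccentricity of Sven is 5.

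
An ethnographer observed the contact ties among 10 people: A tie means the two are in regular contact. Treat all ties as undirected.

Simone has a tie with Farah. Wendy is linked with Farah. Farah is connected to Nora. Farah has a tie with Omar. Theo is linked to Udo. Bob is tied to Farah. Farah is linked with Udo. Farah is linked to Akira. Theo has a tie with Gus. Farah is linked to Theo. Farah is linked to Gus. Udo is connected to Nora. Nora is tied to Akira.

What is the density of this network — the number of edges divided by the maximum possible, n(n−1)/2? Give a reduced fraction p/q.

There are 13 edges and 10 nodes, so the maximum possible is C(10,2) = 45.
Density = 13/45.

13/45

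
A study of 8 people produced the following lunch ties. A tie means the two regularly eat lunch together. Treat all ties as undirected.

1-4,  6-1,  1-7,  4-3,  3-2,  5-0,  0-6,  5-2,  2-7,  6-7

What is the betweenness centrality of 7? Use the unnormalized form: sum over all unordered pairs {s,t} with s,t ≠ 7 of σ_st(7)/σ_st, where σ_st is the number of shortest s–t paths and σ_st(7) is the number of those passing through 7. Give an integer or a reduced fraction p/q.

3

Pairs whose geodesics pass through 7 — 1–2: 1; 1–5: 1/2; 3–6: 1/2; 2–6: 1.
All other pairs contribute 0.
Summing the contributions gives betweenness(7) = 3.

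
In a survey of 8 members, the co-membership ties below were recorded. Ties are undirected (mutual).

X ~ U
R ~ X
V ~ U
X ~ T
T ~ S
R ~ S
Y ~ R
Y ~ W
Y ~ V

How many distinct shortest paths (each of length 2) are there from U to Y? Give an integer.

1

The shortest distance is 2, and the only length-2 path is U–V–Y. So there is exactly 1 shortest path.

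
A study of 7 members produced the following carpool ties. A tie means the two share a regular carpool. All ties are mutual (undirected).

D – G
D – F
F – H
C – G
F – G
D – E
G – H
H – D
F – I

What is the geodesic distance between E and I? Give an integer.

3

One shortest route is E – D – F – I, which uses 3 edges, and at distance 2 from E we only reach {F, G, H}, which does not include I. So d(E,I) = 3.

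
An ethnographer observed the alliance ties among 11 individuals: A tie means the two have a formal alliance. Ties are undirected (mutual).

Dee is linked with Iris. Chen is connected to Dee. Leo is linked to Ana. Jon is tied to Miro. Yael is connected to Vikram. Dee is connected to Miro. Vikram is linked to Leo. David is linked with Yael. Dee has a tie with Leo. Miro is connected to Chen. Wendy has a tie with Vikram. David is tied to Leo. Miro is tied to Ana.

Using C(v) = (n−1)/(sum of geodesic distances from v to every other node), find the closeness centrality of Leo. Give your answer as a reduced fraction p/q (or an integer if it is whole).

Distances from Leo: Ana:1, Chen:2, David:1, Dee:1, Iris:2, Jon:3, Miro:2, Vikram:1, Wendy:2, Yael:2. Sum = 17.
n = 11, so closeness = 10/17.

10/17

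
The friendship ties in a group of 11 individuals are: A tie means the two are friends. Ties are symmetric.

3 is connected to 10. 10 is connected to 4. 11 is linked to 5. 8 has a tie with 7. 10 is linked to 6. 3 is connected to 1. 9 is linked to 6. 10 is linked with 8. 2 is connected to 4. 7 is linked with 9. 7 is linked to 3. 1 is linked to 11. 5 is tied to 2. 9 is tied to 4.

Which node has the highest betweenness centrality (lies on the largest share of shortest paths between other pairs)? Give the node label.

10

Unnormalized betweenness of each node: 1:7, 2:7, 3:23/2, 4:23/2, 5:7/2, 6:1/2, 7:5, 8:1/2, 9:5, 10:13, 11:7/2.
10 has the largest value, 13, making it the main broker — the node through which the most shortest paths run.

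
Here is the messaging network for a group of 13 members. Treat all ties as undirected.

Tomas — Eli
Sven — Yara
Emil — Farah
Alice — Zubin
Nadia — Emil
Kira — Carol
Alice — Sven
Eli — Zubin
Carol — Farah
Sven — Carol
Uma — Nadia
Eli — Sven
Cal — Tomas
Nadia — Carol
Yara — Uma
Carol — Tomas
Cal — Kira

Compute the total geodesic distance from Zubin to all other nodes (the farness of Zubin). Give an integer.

36

Distances from Zubin: Alice:1, Cal:3, Carol:3, Eli:1, Emil:5, Farah:4, Kira:4, Nadia:4, Sven:2, Tomas:2, Uma:4, Yara:3.
Sum = 1 + 3 + 3 + 1 + 5 + 4 + 4 + 4 + 2 + 2 + 4 + 3 = 36.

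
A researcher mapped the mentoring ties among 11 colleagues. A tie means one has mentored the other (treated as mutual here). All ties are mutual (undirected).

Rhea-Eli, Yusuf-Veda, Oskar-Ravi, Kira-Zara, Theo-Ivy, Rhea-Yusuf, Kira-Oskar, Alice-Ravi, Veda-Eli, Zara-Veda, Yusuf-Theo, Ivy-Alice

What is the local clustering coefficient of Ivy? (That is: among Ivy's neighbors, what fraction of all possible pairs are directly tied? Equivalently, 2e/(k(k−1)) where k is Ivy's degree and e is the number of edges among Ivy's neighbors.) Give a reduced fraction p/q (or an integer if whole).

Ivy's neighbors: Alice and Theo (k = 2).
Possible neighbor pairs: C(2,2) = 1. Edges among them: none → e = 0.
Clustering(Ivy) = 0/1.

0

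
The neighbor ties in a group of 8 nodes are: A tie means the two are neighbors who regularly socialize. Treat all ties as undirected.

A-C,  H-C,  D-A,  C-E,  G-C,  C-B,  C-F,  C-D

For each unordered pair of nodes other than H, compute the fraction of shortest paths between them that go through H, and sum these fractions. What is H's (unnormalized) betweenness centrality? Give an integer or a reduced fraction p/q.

0

No shortest path between any pair of other nodes passes through H.
Summing the contributions gives betweenness(H) = 0.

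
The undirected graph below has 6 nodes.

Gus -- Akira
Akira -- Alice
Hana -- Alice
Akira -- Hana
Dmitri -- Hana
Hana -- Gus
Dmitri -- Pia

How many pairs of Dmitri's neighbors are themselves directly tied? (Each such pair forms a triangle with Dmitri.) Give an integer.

Dmitri's neighbors are Hana and Pia, but none of them are tied to each other, so no triangle contains Dmitri.

0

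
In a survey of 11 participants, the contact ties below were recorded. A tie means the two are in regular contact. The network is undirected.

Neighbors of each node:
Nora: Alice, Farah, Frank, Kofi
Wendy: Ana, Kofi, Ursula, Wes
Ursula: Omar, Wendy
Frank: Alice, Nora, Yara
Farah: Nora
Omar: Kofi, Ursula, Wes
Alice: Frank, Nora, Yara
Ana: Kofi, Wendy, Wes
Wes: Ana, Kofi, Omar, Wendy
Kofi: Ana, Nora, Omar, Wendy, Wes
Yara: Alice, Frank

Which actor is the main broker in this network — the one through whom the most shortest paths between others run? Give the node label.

Nora

Unnormalized betweenness of each node: Alice:4, Ana:0, Farah:0, Frank:4, Kofi:155/6, Nora:27, Omar:7/2, Ursula:1/3, Wendy:9/2, Wes:5/6, Yara:0.
Nora has the largest value, 27, making it the main broker — the node through which the most shortest paths run.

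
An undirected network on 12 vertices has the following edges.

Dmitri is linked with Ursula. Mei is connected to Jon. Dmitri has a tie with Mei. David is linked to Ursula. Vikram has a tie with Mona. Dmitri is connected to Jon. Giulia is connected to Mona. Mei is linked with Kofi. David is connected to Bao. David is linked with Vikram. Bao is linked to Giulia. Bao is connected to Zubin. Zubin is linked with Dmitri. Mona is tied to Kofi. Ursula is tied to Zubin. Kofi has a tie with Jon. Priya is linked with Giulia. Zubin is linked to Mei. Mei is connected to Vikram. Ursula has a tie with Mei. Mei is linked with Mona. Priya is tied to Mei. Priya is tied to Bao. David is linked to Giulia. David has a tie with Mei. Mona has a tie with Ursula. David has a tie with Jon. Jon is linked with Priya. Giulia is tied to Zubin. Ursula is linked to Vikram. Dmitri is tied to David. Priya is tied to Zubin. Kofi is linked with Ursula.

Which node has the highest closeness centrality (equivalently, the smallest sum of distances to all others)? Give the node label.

Farness (sum of distances to all others) for each node — Bao:19, David:15, Dmitri:17, Giulia:17, Jon:17, Kofi:19, Mei:13, Mona:17, Priya:17, Ursula:15, Vikram:18, Zubin:16.
The smallest farness is 13, for Mei, so Mei has the highest closeness.

Mei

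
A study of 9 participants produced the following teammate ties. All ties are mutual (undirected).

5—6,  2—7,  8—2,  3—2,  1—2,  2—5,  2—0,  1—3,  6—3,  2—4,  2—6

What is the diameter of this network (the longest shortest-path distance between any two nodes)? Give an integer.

Eccentricity of each node (its greatest distance to any other): 0:2, 1:2, 2:1, 3:2, 4:2, 5:2, 6:2, 7:2, 8:2.
The maximum eccentricity is 2, realized for instance by the pair 5–4 via 5 – 2 – 4. So the diameter is 2.

2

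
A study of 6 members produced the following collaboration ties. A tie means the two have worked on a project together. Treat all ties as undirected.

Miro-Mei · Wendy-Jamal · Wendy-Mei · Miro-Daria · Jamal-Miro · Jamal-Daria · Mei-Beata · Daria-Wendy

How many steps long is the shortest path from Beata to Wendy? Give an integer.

One shortest route is Beata – Mei – Wendy, which uses 2 edges, and Beata and Wendy are not directly tied, so nothing shorter exists. So d(Beata,Wendy) = 2.

2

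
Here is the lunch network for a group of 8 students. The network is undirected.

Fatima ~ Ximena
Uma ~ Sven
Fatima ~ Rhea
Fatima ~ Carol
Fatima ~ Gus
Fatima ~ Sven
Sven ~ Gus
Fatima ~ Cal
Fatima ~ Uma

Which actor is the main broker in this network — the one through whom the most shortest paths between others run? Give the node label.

Unnormalized betweenness of each node: Cal:0, Carol:0, Fatima:37/2, Gus:0, Rhea:0, Sven:1/2, Uma:0, Ximena:0.
Fatima has the largest value, 37/2, making it the main broker — the node through which the most shortest paths run.

Fatima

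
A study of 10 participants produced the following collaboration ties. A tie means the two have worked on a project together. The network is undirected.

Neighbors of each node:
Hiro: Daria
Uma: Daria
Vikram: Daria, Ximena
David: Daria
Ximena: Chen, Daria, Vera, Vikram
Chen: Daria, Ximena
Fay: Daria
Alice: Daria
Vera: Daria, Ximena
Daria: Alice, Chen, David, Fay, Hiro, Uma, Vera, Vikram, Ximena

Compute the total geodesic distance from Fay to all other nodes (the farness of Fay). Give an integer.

Distances from Fay: Alice:2, Chen:2, Daria:1, David:2, Hiro:2, Uma:2, Vera:2, Vikram:2, Ximena:2.
Sum = 2 + 2 + 1 + 2 + 2 + 2 + 2 + 2 + 2 = 17.

17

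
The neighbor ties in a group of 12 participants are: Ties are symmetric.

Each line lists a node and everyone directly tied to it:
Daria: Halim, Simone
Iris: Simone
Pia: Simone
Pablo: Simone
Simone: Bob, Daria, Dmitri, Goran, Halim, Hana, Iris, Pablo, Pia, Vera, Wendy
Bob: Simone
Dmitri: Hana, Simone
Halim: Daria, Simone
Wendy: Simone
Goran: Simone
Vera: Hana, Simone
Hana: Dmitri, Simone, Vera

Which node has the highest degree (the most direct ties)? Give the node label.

Degrees — Bob:1, Daria:2, Dmitri:2, Goran:1, Halim:2, Hana:3, Iris:1, Pablo:1, Pia:1, Simone:11, Vera:2, Wendy:1.
The maximum is 11, attained only by Simone.

Simone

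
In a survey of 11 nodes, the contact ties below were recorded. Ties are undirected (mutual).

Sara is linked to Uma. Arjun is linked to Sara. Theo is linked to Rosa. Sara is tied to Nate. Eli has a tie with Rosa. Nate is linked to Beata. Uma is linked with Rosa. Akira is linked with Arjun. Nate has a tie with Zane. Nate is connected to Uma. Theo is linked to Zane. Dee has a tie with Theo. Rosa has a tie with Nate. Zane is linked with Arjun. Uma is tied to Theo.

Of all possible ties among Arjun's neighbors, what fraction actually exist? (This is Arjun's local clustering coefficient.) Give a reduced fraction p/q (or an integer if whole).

0

Arjun's neighbors: Akira, Sara, and Zane (k = 3).
Possible neighbor pairs: C(3,2) = 3. Edges among them: none → e = 0.
Clustering(Arjun) = 0/3 = 0.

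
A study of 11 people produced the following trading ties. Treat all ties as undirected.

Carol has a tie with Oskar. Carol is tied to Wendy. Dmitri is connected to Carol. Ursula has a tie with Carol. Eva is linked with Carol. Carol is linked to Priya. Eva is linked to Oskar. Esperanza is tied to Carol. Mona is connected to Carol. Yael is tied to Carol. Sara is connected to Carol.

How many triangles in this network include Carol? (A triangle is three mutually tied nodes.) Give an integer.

1

Carol's neighbors: Dmitri, Esperanza, Eva, Mona, Oskar, Priya, Sara, Ursula, Wendy, and Yael.
Neighbor pairs that are themselves tied: Carol–Eva–Oskar. Each forms one triangle with Carol, for 1 in total.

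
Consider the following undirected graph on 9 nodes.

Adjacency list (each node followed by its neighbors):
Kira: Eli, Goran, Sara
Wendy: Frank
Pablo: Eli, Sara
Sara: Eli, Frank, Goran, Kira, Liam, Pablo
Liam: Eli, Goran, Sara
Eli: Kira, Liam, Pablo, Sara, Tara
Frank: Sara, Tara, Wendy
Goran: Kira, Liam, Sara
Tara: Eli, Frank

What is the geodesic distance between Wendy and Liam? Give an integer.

3

One shortest route is Wendy – Frank – Sara – Liam, which uses 3 edges, and at distance 2 from Wendy we only reach {Sara, Tara}, which does not include Liam. So d(Wendy,Liam) = 3.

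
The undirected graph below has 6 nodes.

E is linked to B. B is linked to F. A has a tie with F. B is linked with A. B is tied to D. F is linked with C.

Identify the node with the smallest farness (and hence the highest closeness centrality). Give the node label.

Farness (sum of distances to all others) for each node — A:8, B:6, C:11, D:10, E:10, F:7.
The smallest farness is 6, for B, so B has the highest closeness.

B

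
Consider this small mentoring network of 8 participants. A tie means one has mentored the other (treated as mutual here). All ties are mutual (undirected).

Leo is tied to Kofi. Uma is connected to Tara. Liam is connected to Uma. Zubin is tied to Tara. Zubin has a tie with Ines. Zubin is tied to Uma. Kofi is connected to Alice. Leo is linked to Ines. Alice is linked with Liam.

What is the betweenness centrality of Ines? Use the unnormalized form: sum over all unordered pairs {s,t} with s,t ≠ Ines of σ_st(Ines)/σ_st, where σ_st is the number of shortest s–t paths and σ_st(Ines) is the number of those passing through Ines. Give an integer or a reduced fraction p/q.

9/2

Pairs whose geodesics pass through Ines — Kofi–Zubin: 1; Kofi–Tara: 1/2; Leo–Zubin: 1; Leo–Tara: 1; Leo–Uma: 1.
All other pairs contribute 0.
Summing the contributions gives betweenness(Ines) = 9/2.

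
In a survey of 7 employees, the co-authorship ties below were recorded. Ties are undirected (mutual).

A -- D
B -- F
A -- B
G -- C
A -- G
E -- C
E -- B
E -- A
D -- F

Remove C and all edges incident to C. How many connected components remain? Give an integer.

C's neighbors (E and G) remain reachable from one another through other ties, so the rest of the network stays in one piece.

1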